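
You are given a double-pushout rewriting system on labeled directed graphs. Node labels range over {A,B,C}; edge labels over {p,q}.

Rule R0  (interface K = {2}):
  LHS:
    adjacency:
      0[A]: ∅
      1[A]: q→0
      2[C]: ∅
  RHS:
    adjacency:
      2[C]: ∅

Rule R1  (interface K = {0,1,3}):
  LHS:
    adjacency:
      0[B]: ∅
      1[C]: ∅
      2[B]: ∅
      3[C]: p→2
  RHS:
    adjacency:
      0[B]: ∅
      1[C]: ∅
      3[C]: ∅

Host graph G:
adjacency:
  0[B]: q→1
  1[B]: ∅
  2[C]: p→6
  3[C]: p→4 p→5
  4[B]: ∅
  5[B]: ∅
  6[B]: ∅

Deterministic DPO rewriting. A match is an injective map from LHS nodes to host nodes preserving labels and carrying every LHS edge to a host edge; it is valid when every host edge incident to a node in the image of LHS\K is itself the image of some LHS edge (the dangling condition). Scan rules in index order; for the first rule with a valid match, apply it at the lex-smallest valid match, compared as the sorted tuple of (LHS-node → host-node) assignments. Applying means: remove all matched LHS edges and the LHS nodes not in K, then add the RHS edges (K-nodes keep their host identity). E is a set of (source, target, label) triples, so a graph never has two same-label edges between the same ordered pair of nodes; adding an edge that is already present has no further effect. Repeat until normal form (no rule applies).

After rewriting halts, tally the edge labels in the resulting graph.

initial: |V|=7 |E|=4  E = 0-q->1 2-p->6 3-p->4 3-p->5
step 1: apply R1 at {0↦0, 1↦2, 2↦4, 3↦3}  → |V|=6 |E|=3  E = 0-q->1 2-p->6 3-p->5
step 2: apply R1 at {0↦0, 1↦2, 2↦5, 3↦3}  → |V|=5 |E|=2  E = 0-q->1 2-p->6
step 3: apply R1 at {0↦0, 1↦3, 2↦6, 3↦2}  → |V|=4 |E|=1  E = 0-q->1
normal form: no rule applies after step 3
NF edges: [(0, 1, 'q')]

Answer: q:1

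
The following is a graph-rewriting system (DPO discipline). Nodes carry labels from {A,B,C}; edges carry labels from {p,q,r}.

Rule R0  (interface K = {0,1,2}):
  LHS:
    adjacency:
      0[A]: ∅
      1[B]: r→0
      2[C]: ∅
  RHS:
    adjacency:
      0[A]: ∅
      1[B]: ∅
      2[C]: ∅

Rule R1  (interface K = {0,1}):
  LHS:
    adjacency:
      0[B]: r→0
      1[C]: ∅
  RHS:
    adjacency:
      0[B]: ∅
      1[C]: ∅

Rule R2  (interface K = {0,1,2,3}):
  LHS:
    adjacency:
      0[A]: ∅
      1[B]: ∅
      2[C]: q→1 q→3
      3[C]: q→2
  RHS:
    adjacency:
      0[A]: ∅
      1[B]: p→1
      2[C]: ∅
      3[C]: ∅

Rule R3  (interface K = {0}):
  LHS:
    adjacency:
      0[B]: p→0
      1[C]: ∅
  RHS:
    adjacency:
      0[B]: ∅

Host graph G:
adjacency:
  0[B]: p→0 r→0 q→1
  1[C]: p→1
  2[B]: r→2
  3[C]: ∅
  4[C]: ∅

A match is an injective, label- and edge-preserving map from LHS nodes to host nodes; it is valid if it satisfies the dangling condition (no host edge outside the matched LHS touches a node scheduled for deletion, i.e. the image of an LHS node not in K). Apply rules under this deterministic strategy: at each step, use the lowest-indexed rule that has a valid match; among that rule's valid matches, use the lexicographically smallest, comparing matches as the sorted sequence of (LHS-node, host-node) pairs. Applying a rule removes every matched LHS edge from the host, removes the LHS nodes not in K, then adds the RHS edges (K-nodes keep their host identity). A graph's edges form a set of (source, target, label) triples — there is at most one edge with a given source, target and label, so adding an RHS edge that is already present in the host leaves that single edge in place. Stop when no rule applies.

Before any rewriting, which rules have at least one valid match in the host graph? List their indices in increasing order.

Answer: [R1,R3]

Steps:
R0: no valid match — LHS pattern not found
R1: 6 valid matches — {0↦0, 1↦1}, {0↦0, 1↦3}, {0↦0, 1↦4} (+3 more)
R2: no valid match — LHS pattern not found
R3: 2 valid matches — {0↦0, 1↦3}, {0↦0, 1↦4}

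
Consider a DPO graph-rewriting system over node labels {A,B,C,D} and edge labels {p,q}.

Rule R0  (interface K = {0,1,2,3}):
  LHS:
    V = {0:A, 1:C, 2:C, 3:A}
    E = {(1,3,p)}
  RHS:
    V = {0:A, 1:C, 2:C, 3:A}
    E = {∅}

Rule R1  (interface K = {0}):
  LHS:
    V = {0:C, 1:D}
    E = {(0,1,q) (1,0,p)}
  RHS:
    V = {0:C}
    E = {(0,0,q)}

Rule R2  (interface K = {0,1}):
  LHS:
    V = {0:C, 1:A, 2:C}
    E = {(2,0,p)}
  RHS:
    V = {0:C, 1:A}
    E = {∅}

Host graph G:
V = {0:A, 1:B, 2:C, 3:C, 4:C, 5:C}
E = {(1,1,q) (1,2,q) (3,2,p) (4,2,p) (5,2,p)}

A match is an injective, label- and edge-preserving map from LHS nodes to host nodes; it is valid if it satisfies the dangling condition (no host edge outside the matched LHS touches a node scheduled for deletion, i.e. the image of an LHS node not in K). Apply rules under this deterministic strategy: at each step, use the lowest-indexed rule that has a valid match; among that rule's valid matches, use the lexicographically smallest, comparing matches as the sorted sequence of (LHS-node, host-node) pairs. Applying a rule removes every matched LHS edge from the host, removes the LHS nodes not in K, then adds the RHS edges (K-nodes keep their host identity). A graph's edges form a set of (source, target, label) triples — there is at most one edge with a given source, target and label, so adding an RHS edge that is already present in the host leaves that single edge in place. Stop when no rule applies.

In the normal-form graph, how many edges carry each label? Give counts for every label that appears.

[0] host  ⇒  6 nodes, 5 edges  {1-q->1 1-q->2 3-p->2 4-p->2 5-p->2}
[1] R2 @ {0↦2, 1↦0, 2↦3}  ⇒  5 nodes, 4 edges  {1-q->1 1-q->2 4-p->2 5-p->2}
[2] R2 @ {0↦2, 1↦0, 2↦4}  ⇒  4 nodes, 3 edges  {1-q->1 1-q->2 5-p->2}
[3] R2 @ {0↦2, 1↦0, 2↦5}  ⇒  3 nodes, 2 edges  {1-q->1 1-q->2}
normal form: no rule applies after step 3
NF edges: [(1, 1, 'q'), (1, 2, 'q')]

Answer: q:2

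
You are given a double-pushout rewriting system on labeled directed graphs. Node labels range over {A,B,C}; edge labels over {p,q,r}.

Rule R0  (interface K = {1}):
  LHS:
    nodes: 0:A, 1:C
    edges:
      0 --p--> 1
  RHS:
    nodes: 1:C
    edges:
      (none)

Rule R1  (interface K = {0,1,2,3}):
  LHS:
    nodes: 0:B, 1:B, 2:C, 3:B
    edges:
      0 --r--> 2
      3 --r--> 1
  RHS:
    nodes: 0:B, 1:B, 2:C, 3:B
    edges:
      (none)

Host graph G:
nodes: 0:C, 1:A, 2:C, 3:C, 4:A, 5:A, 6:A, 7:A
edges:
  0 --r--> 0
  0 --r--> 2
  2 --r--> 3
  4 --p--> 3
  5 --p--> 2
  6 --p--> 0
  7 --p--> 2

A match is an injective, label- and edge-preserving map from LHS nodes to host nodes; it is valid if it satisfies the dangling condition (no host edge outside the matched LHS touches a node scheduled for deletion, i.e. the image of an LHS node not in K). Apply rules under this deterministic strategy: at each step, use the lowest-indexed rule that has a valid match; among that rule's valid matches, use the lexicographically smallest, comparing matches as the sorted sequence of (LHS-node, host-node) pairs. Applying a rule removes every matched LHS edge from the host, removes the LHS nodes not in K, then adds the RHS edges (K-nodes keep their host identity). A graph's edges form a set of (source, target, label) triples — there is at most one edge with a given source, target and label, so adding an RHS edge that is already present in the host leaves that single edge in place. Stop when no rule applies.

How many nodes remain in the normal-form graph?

Answer: 4

Steps:
initial: |V|=8 |E|=7  E = 0-r->0 0-r->2 2-r->3 4-p->3 5-p->2 6-p->0 7-p->2
step 1: apply R0 at {0↦4, 1↦3}  → |V|=7 |E|=6  E = 0-r->0 0-r->2 2-r->3 5-p->2 6-p->0 7-p->2
step 2: apply R0 at {0↦5, 1↦2}  → |V|=6 |E|=5  E = 0-r->0 0-r->2 2-r->3 6-p->0 7-p->2
step 3: apply R0 at {0↦6, 1↦0}  → |V|=5 |E|=4  E = 0-r->0 0-r->2 2-r->3 7-p->2
step 4: apply R0 at {0↦7, 1↦2}  → |V|=4 |E|=3  E = 0-r->0 0-r->2 2-r->3
final graph: no rule applies after step 4
NF nodes: {0:C, 1:A, 2:C, 3:C}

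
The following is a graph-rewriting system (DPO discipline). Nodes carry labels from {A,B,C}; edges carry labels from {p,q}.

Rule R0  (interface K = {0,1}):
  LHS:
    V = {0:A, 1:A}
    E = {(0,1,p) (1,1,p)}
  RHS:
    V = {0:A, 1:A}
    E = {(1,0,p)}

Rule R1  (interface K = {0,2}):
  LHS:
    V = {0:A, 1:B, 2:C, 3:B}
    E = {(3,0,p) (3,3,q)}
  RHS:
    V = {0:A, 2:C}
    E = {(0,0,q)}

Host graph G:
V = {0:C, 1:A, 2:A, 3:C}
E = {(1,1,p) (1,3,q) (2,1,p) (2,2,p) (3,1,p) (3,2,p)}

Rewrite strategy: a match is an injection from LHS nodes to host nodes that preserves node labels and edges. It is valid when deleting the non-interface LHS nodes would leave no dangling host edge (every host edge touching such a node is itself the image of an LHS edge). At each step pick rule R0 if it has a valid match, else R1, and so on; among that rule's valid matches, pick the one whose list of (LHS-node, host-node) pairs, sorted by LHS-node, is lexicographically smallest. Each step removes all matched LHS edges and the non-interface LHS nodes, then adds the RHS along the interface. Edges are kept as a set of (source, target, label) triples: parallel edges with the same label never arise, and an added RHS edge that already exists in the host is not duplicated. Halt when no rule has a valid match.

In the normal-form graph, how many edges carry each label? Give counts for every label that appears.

[0] host  ⇒  4 nodes, 6 edges  {1-p->1 1-q->3 2-p->1 2-p->2 3-p->1 3-p->2}
[1] R0 @ {0↦2, 1↦1}  ⇒  4 nodes, 5 edges  {1-p->2 1-q->3 2-p->2 3-p->1 3-p->2}
[2] R0 @ {0↦1, 1↦2}  ⇒  4 nodes, 4 edges  {1-q->3 2-p->1 3-p->1 3-p->2}
normal form: no rule applies after step 2
NF edges: [(1, 3, 'q'), (2, 1, 'p'), (3, 1, 'p'), (3, 2, 'p')]

Answer: p:3 q:1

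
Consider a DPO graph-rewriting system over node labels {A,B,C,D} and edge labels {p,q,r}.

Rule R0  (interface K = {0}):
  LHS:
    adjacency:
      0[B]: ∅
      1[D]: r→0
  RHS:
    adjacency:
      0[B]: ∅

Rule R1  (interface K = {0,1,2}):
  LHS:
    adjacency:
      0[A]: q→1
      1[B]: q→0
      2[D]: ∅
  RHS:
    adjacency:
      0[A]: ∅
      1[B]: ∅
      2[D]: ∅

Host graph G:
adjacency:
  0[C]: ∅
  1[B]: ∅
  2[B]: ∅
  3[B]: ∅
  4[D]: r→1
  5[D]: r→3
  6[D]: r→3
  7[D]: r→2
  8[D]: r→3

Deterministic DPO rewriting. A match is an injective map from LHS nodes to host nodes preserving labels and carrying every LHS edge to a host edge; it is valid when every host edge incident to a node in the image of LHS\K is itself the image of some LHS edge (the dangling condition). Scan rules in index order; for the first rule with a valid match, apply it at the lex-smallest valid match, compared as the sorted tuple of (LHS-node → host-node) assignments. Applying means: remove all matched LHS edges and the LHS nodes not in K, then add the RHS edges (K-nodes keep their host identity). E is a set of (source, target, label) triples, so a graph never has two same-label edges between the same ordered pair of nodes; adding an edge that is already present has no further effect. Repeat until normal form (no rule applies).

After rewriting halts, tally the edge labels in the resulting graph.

start.  V:9 E:5  edges: 4-r->1 5-r->3 6-r->3 7-r->2 8-r->3
1. fire R0 via {0↦1, 1↦4}  →  V:8 E:4  edges: 5-r->3 6-r->3 7-r->2 8-r->3
2. fire R0 via {0↦2, 1↦7}  →  V:7 E:3  edges: 5-r->3 6-r->3 8-r->3
3. fire R0 via {0↦3, 1↦5}  →  V:6 E:2  edges: 6-r->3 8-r->3
4. fire R0 via {0↦3, 1↦6}  →  V:5 E:1  edges: 8-r->3
5. fire R0 via {0↦3, 1↦8}  →  V:4 E:0  edges: ∅
normal form: no rule applies after step 5
NF edges: []

Answer: (no edges)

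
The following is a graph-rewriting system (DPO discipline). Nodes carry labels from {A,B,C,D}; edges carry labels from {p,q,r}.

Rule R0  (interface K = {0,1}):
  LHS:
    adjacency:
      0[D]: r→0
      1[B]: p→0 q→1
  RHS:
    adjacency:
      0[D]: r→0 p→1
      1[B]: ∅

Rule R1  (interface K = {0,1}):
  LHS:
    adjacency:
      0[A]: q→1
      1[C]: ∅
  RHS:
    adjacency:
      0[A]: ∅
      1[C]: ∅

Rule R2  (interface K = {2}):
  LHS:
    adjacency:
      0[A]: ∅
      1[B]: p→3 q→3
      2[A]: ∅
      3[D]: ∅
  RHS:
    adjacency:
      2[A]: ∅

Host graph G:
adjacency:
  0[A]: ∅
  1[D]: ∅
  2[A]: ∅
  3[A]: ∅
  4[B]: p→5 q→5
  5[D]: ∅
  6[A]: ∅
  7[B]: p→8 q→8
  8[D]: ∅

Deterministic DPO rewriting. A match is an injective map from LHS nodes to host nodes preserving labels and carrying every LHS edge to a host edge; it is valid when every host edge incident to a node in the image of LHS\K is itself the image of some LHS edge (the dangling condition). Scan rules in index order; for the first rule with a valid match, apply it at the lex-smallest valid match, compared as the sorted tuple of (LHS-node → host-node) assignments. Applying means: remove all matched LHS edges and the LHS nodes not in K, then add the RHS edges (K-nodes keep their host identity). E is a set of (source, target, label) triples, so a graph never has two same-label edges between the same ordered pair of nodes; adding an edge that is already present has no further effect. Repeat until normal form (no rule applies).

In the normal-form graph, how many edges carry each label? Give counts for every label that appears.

[0] host  ⇒  9 nodes, 4 edges  {4-p->5 4-q->5 7-p->8 7-q->8}
[1] R2 @ {0↦0, 1↦4, 2↦2, 3↦5}  ⇒  6 nodes, 2 edges  {7-p->8 7-q->8}
[2] R2 @ {0↦2, 1↦7, 2↦3, 3↦8}  ⇒  3 nodes, 0 edges  {∅}
normal form: no rule applies after step 2
NF edges: []

Answer: (no edges)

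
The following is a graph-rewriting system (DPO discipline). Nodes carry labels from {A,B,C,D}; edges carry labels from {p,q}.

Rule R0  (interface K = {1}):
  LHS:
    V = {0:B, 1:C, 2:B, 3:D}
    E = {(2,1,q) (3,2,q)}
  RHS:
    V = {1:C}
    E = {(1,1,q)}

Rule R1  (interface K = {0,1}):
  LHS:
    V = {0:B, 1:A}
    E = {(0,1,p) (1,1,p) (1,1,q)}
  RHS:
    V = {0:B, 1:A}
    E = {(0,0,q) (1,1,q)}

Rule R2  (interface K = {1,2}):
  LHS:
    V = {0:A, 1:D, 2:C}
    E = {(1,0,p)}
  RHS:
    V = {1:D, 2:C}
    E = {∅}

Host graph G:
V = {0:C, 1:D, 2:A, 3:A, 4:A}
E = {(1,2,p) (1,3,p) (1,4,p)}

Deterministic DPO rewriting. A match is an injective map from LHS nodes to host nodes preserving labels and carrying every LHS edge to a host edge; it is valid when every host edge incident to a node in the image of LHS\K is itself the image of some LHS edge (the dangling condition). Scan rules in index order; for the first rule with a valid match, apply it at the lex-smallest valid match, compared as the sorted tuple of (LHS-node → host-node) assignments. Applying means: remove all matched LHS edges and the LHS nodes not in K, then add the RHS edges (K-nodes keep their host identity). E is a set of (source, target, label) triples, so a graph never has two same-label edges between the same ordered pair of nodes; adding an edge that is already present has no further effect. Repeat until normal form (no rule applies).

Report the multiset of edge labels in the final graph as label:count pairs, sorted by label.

[0] host  ⇒  5 nodes, 3 edges  {1-p->2 1-p->3 1-p->4}
[1] R2 @ {0↦2, 1↦1, 2↦0}  ⇒  4 nodes, 2 edges  {1-p->3 1-p->4}
[2] R2 @ {0↦3, 1↦1, 2↦0}  ⇒  3 nodes, 1 edges  {1-p->4}
[3] R2 @ {0↦4, 1↦1, 2↦0}  ⇒  2 nodes, 0 edges  {∅}
halt: no rule applies after step 3
NF edges: []

Answer: (no edges)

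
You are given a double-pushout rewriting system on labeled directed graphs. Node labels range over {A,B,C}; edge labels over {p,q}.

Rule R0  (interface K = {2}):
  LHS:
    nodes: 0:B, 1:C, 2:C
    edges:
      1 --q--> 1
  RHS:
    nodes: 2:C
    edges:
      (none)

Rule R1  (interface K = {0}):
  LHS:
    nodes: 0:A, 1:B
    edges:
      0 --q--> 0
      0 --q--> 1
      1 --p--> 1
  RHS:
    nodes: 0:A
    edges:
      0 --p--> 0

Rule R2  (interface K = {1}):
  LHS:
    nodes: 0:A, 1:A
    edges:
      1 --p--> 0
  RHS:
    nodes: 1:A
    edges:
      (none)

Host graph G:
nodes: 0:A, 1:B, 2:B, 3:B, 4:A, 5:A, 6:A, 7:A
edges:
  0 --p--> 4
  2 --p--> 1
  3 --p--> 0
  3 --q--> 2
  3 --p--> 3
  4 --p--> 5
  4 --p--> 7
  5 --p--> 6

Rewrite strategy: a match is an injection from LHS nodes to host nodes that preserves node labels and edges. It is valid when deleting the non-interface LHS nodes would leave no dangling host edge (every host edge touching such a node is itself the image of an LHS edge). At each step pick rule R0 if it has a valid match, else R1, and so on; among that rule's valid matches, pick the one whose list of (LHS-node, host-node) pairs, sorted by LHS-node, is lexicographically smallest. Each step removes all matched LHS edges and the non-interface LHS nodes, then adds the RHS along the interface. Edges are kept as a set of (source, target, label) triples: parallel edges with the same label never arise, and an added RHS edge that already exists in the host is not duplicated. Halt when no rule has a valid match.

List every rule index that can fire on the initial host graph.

Answer: [R2]

Derivation:
R0: no valid match — LHS pattern not found
R1: no valid match — LHS pattern not found
R2: 2 valid matches — {0↦6, 1↦5}, {0↦7, 1↦4}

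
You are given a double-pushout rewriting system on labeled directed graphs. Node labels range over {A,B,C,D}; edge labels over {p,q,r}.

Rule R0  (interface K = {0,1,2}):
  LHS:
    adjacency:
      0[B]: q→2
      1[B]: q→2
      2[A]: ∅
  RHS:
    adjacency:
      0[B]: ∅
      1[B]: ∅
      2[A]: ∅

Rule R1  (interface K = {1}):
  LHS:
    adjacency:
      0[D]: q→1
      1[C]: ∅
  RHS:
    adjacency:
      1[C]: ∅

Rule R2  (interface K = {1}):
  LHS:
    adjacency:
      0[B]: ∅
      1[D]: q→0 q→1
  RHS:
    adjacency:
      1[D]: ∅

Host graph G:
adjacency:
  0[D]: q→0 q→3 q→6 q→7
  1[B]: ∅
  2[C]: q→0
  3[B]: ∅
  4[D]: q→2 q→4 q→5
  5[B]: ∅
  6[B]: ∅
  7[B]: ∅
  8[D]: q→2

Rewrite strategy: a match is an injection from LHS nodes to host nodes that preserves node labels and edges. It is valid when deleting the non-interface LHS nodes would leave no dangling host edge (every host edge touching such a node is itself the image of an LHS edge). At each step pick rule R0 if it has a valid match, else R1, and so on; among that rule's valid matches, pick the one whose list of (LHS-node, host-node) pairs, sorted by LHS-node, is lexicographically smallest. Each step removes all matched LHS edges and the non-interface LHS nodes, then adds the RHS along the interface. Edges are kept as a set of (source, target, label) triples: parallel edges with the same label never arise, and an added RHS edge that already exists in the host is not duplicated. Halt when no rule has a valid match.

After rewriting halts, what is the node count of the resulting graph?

start.  V:9 E:9  edges: 0-q->0 0-q->3 0-q->6 0-q->7 2-q->0 4-q->2 4-q->4 4-q->5 8-q->2
1. fire R1 via {0↦8, 1↦2}  →  V:8 E:8  edges: 0-q->0 0-q->3 0-q->6 0-q->7 2-q->0 4-q->2 4-q->4 4-q->5
2. fire R2 via {0↦3, 1↦0}  →  V:7 E:6  edges: 0-q->6 0-q->7 2-q->0 4-q->2 4-q->4 4-q->5
3. fire R2 via {0↦5, 1↦4}  →  V:6 E:4  edges: 0-q->6 0-q->7 2-q->0 4-q->2
4. fire R1 via {0↦4, 1↦2}  →  V:5 E:3  edges: 0-q->6 0-q->7 2-q->0
normal form: no rule applies after step 4
NF nodes: {0:D, 1:B, 2:C, 6:B, 7:B}

Answer: 5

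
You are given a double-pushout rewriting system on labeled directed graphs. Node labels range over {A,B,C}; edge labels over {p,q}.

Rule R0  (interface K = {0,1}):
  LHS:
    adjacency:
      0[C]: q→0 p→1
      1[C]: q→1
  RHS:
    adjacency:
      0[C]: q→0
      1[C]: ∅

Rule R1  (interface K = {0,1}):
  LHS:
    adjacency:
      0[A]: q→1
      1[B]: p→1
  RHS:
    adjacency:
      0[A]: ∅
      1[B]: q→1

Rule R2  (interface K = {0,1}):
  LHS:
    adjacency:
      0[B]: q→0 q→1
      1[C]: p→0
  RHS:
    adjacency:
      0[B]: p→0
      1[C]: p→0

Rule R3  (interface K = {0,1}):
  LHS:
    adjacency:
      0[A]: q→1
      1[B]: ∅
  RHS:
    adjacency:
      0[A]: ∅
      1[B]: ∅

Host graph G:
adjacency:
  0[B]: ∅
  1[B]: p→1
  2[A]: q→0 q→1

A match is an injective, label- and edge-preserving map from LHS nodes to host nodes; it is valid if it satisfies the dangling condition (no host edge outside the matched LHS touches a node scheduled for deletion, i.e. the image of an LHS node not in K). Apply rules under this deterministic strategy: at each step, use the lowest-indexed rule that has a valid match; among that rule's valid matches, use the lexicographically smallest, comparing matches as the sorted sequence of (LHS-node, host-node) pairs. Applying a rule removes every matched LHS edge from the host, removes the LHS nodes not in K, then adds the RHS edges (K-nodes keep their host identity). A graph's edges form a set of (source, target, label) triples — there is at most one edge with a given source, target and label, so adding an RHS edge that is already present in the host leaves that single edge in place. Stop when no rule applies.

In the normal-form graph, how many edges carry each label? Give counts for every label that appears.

[0] host  ⇒  3 nodes, 3 edges  {1-p->1 2-q->0 2-q->1}
[1] R1 @ {0↦2, 1↦1}  ⇒  3 nodes, 2 edges  {1-q->1 2-q->0}
[2] R3 @ {0↦2, 1↦0}  ⇒  3 nodes, 1 edges  {1-q->1}
normal form: no rule applies after step 2
NF edges: [(1, 1, 'q')]

Answer: q:1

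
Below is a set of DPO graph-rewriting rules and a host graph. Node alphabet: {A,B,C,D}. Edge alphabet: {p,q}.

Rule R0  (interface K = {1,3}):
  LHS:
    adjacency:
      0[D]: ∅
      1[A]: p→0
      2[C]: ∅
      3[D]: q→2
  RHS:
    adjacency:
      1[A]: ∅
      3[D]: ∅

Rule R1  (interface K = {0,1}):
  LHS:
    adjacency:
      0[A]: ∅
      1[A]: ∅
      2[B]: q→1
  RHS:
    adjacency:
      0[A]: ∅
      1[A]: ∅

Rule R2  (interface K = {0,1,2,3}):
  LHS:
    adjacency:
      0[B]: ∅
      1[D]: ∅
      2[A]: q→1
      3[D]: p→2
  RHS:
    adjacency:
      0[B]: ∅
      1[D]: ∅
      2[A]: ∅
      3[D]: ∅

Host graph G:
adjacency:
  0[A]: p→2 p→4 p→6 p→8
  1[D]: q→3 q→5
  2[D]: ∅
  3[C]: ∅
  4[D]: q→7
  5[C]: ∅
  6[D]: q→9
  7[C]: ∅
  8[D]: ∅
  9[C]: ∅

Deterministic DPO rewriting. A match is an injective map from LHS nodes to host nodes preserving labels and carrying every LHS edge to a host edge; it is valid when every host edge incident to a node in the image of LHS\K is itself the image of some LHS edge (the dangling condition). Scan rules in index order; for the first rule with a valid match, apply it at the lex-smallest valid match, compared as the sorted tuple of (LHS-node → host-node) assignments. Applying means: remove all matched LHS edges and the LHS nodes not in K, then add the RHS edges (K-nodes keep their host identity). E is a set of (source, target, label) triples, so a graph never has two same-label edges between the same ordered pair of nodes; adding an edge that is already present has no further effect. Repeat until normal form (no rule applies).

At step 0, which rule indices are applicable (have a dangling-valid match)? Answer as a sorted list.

R0: 8 valid matches — {0↦2, 1↦0, 2↦3, 3↦1}, {0↦2, 1↦0, 2↦5, 3↦1}, {0↦2, 1↦0, 2↦7, 3↦4} (+5 more)
R1: no valid match — LHS pattern not found
R2: no valid match — LHS pattern not found

Answer: [R0]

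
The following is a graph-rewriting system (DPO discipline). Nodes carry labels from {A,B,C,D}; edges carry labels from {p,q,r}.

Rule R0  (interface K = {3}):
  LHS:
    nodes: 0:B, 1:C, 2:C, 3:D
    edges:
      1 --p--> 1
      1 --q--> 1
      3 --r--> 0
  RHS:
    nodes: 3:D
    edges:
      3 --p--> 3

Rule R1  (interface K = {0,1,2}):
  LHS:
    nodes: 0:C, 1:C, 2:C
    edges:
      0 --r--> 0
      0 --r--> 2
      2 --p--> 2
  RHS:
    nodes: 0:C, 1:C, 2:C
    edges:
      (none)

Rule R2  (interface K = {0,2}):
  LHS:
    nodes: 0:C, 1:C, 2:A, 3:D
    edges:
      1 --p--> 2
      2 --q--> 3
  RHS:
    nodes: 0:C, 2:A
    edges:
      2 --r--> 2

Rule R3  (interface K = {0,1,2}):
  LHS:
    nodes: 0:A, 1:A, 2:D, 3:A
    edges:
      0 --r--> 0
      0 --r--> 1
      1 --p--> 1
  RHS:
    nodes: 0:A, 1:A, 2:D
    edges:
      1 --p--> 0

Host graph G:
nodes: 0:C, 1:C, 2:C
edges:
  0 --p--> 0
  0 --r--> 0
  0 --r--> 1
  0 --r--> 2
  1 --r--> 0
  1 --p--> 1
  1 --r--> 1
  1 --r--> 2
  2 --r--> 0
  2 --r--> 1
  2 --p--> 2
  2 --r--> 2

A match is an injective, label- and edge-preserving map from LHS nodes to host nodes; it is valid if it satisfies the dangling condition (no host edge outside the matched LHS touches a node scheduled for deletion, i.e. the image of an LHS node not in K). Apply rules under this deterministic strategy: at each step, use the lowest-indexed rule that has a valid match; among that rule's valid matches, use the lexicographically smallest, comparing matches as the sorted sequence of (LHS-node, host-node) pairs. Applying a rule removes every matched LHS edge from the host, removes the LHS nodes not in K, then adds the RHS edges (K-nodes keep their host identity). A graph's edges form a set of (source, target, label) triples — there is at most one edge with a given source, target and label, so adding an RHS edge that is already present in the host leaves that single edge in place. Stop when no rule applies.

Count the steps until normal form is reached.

start.  V:3 E:12  edges: 0-p->0 0-r->0 0-r->1 0-r->2 1-r->0 1-p->1 1-r->1 1-r->2 2-r->0 2-r->1 2-p->2 2-r->2
1. fire R1 via {0↦0, 1↦1, 2↦2}  →  V:3 E:9  edges: 0-p->0 0-r->1 1-r->0 1-p->1 1-r->1 1-r->2 2-r->0 2-r->1 2-r->2
2. fire R1 via {0↦1, 1↦2, 2↦0}  →  V:3 E:6  edges: 0-r->1 1-p->1 1-r->2 2-r->0 2-r->1 2-r->2
3. fire R1 via {0↦2, 1↦0, 2↦1}  →  V:3 E:3  edges: 0-r->1 1-r->2 2-r->0
final graph: no rule applies after step 3

Answer: 3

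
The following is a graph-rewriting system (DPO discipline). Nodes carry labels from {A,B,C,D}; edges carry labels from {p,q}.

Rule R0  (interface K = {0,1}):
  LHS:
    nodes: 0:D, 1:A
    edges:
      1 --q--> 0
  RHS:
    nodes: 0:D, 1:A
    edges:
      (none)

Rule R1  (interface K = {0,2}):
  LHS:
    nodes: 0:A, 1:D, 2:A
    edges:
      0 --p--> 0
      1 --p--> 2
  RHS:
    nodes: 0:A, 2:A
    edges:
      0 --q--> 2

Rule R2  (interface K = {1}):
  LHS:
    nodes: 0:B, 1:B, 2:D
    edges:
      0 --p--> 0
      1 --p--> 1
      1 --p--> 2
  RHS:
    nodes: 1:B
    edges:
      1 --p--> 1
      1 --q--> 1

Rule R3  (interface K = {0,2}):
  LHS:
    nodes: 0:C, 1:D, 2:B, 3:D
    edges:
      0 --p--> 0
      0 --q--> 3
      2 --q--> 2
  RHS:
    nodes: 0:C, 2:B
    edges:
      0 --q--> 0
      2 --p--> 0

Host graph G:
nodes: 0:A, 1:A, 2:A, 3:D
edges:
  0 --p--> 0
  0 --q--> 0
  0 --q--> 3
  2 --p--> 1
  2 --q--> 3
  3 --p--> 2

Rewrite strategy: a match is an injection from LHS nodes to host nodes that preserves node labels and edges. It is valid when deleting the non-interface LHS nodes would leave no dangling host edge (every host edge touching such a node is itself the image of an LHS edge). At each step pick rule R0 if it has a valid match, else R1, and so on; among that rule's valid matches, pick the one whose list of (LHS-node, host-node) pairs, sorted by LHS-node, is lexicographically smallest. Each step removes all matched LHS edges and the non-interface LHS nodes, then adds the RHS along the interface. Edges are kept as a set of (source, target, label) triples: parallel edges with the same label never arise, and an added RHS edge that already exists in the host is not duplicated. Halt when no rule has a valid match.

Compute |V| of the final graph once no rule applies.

Answer: 3

Steps:
initial: |V|=4 |E|=6  E = 0-p->0 0-q->0 0-q->3 2-p->1 2-q->3 3-p->2
step 1: apply R0 at {0↦3, 1↦0}  → |V|=4 |E|=5  E = 0-p->0 0-q->0 2-p->1 2-q->3 3-p->2
step 2: apply R0 at {0↦3, 1↦2}  → |V|=4 |E|=4  E = 0-p->0 0-q->0 2-p->1 3-p->2
step 3: apply R1 at {0↦0, 1↦3, 2↦2}  → |V|=3 |E|=3  E = 0-q->0 0-q->2 2-p->1
normal form: no rule applies after step 3
NF nodes: {0:A, 1:A, 2:A}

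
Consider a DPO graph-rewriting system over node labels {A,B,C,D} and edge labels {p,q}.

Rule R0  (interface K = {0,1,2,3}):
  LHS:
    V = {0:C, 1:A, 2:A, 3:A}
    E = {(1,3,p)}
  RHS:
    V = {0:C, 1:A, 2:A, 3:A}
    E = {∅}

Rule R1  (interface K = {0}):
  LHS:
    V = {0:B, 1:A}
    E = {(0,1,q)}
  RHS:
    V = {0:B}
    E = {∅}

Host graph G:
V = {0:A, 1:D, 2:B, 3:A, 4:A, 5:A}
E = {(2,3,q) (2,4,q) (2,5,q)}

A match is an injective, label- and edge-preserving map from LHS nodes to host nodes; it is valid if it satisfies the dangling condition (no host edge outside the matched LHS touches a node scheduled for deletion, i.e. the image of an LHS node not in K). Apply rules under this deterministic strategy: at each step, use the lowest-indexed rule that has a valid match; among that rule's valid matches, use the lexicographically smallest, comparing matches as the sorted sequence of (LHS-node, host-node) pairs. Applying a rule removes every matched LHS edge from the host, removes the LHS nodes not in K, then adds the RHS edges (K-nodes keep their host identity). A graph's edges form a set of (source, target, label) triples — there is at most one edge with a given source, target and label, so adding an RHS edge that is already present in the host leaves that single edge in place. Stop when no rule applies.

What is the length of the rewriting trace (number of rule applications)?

Answer: 3

Derivation:
[0] host  ⇒  6 nodes, 3 edges  {2-q->3 2-q->4 2-q->5}
[1] R1 @ {0↦2, 1↦3}  ⇒  5 nodes, 2 edges  {2-q->4 2-q->5}
[2] R1 @ {0↦2, 1↦4}  ⇒  4 nodes, 1 edges  {2-q->5}
[3] R1 @ {0↦2, 1↦5}  ⇒  3 nodes, 0 edges  {∅}
halt: no rule applies after step 3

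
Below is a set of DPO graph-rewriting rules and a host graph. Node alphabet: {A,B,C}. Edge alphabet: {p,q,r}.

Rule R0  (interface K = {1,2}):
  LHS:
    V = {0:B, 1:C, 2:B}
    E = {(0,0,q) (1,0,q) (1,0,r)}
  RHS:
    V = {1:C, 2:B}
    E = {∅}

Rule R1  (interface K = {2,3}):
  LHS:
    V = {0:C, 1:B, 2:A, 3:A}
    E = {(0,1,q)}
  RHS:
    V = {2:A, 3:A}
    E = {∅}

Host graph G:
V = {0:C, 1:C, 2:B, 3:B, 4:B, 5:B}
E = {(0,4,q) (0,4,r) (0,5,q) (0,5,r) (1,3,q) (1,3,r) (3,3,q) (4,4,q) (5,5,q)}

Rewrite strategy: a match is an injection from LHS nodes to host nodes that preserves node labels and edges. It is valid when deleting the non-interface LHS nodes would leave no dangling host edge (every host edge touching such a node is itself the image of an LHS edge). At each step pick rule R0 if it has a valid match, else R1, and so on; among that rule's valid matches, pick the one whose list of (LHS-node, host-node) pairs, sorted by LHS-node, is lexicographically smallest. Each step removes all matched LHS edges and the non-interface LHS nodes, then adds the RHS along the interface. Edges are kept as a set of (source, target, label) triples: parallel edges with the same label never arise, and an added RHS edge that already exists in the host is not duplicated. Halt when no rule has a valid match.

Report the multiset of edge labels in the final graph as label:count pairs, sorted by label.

Answer: (no edges)

Rewrite trace:
initial: |V|=6 |E|=9  E = 0-q->4 0-r->4 0-q->5 0-r->5 1-q->3 1-r->3 3-q->3 4-q->4 5-q->5
step 1: apply R0 at {0↦3, 1↦1, 2↦2}  → |V|=5 |E|=6  E = 0-q->4 0-r->4 0-q->5 0-r->5 4-q->4 5-q->5
step 2: apply R0 at {0↦4, 1↦0, 2↦2}  → |V|=4 |E|=3  E = 0-q->5 0-r->5 5-q->5
step 3: apply R0 at {0↦5, 1↦0, 2↦2}  → |V|=3 |E|=0  E = ∅
normal form: no rule applies after step 3
NF edges: []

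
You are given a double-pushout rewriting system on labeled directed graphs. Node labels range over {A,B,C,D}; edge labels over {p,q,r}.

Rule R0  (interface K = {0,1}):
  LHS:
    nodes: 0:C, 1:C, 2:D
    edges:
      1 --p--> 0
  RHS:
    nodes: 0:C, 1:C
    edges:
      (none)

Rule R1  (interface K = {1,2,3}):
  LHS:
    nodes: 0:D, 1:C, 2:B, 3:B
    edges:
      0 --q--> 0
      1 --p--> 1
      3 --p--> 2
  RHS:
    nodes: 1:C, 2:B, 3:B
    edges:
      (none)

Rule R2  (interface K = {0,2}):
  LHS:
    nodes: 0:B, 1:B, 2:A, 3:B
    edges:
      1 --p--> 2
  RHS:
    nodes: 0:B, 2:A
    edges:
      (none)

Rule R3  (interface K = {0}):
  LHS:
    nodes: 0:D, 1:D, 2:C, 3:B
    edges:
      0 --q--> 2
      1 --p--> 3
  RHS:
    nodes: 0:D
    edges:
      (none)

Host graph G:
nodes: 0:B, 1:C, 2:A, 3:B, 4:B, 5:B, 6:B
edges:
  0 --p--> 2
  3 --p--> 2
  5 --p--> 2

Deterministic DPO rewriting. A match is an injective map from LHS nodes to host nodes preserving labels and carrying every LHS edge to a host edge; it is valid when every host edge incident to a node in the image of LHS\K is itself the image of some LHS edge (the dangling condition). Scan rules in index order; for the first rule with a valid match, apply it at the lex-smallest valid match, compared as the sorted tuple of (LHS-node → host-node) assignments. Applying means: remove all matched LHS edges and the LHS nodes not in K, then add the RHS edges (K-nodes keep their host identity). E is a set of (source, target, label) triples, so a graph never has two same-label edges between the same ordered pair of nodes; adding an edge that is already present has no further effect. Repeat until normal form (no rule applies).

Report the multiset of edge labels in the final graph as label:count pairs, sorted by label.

Answer: p:1

Derivation:
initial: |V|=7 |E|=3  E = 0-p->2 3-p->2 5-p->2
step 1: apply R2 at {0↦0, 1↦3, 2↦2, 3↦4}  → |V|=5 |E|=2  E = 0-p->2 5-p->2
step 2: apply R2 at {0↦0, 1↦5, 2↦2, 3↦6}  → |V|=3 |E|=1  E = 0-p->2
normal form: no rule applies after step 2
NF edges: [(0, 2, 'p')]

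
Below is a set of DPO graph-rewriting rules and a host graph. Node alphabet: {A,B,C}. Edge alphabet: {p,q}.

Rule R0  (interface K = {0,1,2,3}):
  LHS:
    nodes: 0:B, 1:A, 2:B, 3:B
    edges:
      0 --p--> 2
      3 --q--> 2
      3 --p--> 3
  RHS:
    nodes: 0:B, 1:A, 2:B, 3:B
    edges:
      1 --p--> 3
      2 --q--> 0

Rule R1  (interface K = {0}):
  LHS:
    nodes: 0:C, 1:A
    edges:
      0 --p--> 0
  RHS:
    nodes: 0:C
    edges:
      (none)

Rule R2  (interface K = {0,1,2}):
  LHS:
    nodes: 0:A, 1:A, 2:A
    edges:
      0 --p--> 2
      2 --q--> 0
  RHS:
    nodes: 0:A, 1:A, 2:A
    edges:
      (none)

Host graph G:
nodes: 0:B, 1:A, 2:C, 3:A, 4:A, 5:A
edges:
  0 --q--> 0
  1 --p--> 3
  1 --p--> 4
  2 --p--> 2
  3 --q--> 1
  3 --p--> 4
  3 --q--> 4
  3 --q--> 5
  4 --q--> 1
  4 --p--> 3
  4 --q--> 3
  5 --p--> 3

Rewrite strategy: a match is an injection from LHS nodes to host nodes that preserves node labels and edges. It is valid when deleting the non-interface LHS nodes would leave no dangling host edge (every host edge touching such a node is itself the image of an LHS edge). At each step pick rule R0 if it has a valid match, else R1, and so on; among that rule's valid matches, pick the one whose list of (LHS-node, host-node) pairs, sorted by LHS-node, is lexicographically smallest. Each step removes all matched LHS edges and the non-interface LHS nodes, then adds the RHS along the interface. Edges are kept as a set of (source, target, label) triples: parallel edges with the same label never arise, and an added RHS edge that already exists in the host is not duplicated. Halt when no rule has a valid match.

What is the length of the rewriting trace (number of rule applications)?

start.  V:6 E:12  edges: 0-q->0 1-p->3 1-p->4 2-p->2 3-q->1 3-p->4 3-q->4 3-q->5 4-q->1 4-p->3 4-q->3 5-p->3
1. fire R2 via {0↦1, 1↦3, 2↦4}  →  V:6 E:10  edges: 0-q->0 1-p->3 2-p->2 3-q->1 3-p->4 3-q->4 3-q->5 4-p->3 4-q->3 5-p->3
2. fire R2 via {0↦1, 1↦4, 2↦3}  →  V:6 E:8  edges: 0-q->0 2-p->2 3-p->4 3-q->4 3-q->5 4-p->3 4-q->3 5-p->3
3. fire R1 via {0↦2, 1↦1}  →  V:5 E:7  edges: 0-q->0 3-p->4 3-q->4 3-q->5 4-p->3 4-q->3 5-p->3
4. fire R2 via {0↦3, 1↦5, 2↦4}  →  V:5 E:5  edges: 0-q->0 3-q->4 3-q->5 4-p->3 5-p->3
5. fire R2 via {0↦4, 1↦5, 2↦3}  →  V:5 E:3  edges: 0-q->0 3-q->5 5-p->3
6. fire R2 via {0↦5, 1↦4, 2↦3}  →  V:5 E:1  edges: 0-q->0
final graph: no rule applies after step 6

Answer: 6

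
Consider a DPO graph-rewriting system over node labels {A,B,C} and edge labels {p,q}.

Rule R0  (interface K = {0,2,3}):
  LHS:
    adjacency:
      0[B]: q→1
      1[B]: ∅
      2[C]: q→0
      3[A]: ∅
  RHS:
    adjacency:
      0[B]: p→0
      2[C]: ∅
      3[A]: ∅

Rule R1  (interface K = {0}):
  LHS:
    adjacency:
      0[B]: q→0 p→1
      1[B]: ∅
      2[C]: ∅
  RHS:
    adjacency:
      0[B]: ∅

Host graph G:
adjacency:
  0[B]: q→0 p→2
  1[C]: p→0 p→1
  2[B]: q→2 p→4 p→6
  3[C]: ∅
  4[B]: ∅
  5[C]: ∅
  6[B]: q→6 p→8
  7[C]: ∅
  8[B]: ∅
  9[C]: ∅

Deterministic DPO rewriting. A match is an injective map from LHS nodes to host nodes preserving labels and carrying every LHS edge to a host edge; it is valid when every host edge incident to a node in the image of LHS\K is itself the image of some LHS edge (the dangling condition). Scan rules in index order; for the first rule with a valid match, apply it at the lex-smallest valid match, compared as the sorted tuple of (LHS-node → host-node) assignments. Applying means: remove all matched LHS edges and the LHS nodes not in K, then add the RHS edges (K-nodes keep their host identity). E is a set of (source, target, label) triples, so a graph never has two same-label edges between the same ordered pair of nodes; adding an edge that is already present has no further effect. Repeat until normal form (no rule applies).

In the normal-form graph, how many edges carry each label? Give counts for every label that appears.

Answer: p:4 q:1

Steps:
start.  V:10 E:9  edges: 0-q->0 0-p->2 1-p->0 1-p->1 2-q->2 2-p->4 2-p->6 6-q->6 6-p->8
1. fire R1 via {0↦2, 1↦4, 2↦3}  →  V:8 E:7  edges: 0-q->0 0-p->2 1-p->0 1-p->1 2-p->6 6-q->6 6-p->8
2. fire R1 via {0↦6, 1↦8, 2↦5}  →  V:6 E:5  edges: 0-q->0 0-p->2 1-p->0 1-p->1 2-p->6
final graph: no rule applies after step 2
NF edges: [(0, 0, 'q'), (0, 2, 'p'), (1, 0, 'p'), (1, 1, 'p'), (2, 6, 'p')]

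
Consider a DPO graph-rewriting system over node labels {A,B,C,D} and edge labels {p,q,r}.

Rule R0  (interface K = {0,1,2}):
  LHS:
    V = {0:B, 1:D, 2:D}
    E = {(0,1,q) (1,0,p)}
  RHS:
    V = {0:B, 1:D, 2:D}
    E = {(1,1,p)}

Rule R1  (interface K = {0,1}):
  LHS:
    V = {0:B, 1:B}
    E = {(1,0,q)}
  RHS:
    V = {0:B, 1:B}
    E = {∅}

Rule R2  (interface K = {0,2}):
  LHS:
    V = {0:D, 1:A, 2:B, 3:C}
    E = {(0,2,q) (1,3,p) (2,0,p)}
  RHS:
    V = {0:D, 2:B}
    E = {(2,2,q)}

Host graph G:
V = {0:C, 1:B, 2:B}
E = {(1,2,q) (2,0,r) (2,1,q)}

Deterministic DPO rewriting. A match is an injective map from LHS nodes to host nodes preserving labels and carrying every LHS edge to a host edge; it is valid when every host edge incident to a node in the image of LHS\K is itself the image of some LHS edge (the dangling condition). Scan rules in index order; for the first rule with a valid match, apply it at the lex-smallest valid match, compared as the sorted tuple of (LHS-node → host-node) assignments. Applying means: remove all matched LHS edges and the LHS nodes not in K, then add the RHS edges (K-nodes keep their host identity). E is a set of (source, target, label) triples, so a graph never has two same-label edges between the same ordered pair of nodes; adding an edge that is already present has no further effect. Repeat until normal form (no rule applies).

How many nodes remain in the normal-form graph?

[0] host  ⇒  3 nodes, 3 edges  {1-q->2 2-r->0 2-q->1}
[1] R1 @ {0↦1, 1↦2}  ⇒  3 nodes, 2 edges  {1-q->2 2-r->0}
[2] R1 @ {0↦2, 1↦1}  ⇒  3 nodes, 1 edges  {2-r->0}
halt: no rule applies after step 2
NF nodes: {0:C, 1:B, 2:B}

Answer: 3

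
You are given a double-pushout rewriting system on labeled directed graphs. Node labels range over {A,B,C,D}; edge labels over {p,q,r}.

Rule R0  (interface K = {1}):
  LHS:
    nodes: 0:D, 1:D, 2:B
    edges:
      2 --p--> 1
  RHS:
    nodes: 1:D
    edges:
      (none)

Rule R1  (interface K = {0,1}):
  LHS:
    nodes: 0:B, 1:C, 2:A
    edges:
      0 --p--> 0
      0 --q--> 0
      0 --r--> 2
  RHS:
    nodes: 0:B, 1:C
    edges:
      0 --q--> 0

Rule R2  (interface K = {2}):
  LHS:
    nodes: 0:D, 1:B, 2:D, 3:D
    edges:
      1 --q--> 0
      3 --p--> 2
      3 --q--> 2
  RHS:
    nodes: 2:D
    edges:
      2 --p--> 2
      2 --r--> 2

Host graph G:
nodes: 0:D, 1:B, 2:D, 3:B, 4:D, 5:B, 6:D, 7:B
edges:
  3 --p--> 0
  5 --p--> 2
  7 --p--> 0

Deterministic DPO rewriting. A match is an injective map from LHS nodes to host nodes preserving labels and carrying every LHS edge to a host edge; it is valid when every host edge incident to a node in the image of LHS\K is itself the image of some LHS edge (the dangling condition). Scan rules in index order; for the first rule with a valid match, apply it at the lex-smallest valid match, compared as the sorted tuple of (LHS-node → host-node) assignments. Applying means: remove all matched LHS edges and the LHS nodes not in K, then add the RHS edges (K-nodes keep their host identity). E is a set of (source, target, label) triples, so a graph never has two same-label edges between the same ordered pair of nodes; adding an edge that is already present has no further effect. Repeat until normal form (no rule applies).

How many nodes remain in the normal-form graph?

[0] host  ⇒  8 nodes, 3 edges  {3-p->0 5-p->2 7-p->0}
[1] R0 @ {0↦4, 1↦0, 2↦3}  ⇒  6 nodes, 2 edges  {5-p->2 7-p->0}
[2] R0 @ {0↦6, 1↦0, 2↦7}  ⇒  4 nodes, 1 edges  {5-p->2}
[3] R0 @ {0↦0, 1↦2, 2↦5}  ⇒  2 nodes, 0 edges  {∅}
final graph: no rule applies after step 3
NF nodes: {1:B, 2:D}

Answer: 2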